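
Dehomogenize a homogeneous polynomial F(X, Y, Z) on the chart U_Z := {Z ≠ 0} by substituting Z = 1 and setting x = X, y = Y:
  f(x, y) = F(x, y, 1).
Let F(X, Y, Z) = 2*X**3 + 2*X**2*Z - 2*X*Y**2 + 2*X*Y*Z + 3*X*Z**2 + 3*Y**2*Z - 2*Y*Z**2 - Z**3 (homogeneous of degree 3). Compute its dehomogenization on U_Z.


f(x, y) = 2*x**3 + 2*x**2 - 2*x*y**2 + 2*x*y + 3*x + 3*y**2 - 2*y - 1

On U_Z we set Z = 1. Each monomial c·X^i·Y^j·Z^k in F becomes c·x^i·y^j·1^k = c·x^i·y^j.
Substituting Z = 1: F(X, Y, 1) = 2*x**3 + 2*x**2 - 2*x*y**2 + 2*x*y + 3*x + 3*y**2 - 2*y - 1.
Note: deg(f) ≤ deg(F) = 3; strict inequality happens when F is divisible by Z (lost terms).


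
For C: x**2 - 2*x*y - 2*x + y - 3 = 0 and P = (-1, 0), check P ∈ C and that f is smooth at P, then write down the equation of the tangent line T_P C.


Tangent line at P: -4*x + 3*y - 4 = 0.

Step 1: f(-1, 0) = 0, so P lies on C.
Step 2: partial derivatives
  f_x(x, y) = 2*x - 2*y - 2, f_y(x, y) = 1 - 2*x.
  f_x(P) = -4, f_y(P) = 3 (gradient nonzero, so P is smooth).
Step 3: tangent line at P: -4·(x − -1) + 3·(y − 0) = 0.
Expanding: -4*x + 3*y - 4 = 0.


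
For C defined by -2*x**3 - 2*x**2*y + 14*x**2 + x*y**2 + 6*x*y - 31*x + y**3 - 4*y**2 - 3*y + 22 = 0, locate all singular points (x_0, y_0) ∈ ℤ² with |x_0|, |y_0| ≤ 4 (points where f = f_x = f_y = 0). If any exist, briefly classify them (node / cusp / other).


Singular points: {(2, 1)}; classification: cusp.

Compute partial derivatives:
  f_x = -6*x**2 - 4*x*y + 28*x + y**2 + 6*y - 31.
  f_y = -2*x**2 + 2*x*y + 6*x + 3*y**2 - 8*y - 3.
Scan x_0 ∈ {−4, ..., 4}. For each x_0, f_y(x_0, y) is a polynomial in y; find its integer roots y ∈ {−4, ..., 4}, then test f_x and f at those candidates.
  x = -4: f_y(-4, y) = 3*y**2 - 16*y - 59; no integer root y with |y| ≤ 4.
  x = -3: f_y(-3, y) = 3*y**2 - 14*y - 39; no integer root y with |y| ≤ 4.
  x = -2: f_y(-2, y) = 3*y**2 - 12*y - 23; no integer root y with |y| ≤ 4.
  x = -1: f_y(-1, y) = 3*y**2 - 10*y - 11; no integer root y with |y| ≤ 4.
  x = 0: f_y(0, y) = 3*y**2 - 8*y - 3; vanishes at y ∈ {3}. (0, 3): f_x = -4 ≠ 0.
  x = 1: f_y(1, y) = 3*y**2 - 6*y + 1; no integer root y with |y| ≤ 4.
  x = 2: f_y(2, y) = 3*y**2 - 4*y + 1; vanishes at y ∈ {1}. (2, 1): f_x = 0, f = 0 — SINGULAR.
  x = 3: f_y(3, y) = 3*y**2 - 2*y - 3; no integer root y with |y| ≤ 4.
  x = 4: f_y(4, y) = 3*y**2 - 11; no integer root y with |y| ≤ 4.
Only singular point on the grid: (2, 1).
Classify: substitute x = 2 + u, y = 1 + v and expand: f = -2*u**3 - 2*u**2*v + u*v**2 + v**3 + v**2.
No constant or linear terms (consistent with a singular point). Quadratic part: v**2. Cubic part: -2*u**3 - 2*u**2*v + u*v**2 + v**3.
The quadratic part v**2 is a perfect square, so there is a single (double) tangent line v = 0, i.e. y = 1. Restricting the cubic part to that line (v = 0) leaves -2*u**3 ≠ 0, so f is not divisible by v and the branch is v² ≈ 2*u**3 to lowest order — this is a cusp.
Classification: cusp.


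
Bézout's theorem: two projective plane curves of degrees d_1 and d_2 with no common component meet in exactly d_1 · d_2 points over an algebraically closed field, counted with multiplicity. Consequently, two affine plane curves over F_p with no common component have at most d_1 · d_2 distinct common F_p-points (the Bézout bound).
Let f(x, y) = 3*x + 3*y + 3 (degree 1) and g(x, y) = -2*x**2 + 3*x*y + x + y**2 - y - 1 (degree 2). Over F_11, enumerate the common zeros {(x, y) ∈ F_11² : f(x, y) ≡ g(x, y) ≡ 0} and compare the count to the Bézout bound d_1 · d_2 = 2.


Common zeros: ∅; count = 0; Bézout bound = 2.

deg(f) = 1, deg(g) = 2, so Bézout bound = 2.
Scan x ∈ F_11. For each x, list the y ∈ F_11 with f(x, y) ≡ 0 and those with g(x, y) ≡ 0 (mod 11); the common zeros in that column are the intersection.
  x = 0: f ≡ 0 at y ∈ {10}; g ≡ 0 at y ∈ {4, 8}; common: ∅.
  x = 1: f ≡ 0 at y ∈ {9}; g ≡ 0 at y ∈ {4, 5}; common: ∅.
  x = 2: f ≡ 0 at y ∈ {8}; g ≡ 0 at y ∈ {7, 10}; common: ∅.
  x = 3: f ≡ 0 at y ∈ {7}; g ≡ 0 at y ∈ ∅; common: ∅.
  x = 4: f ≡ 0 at y ∈ {6}; g ≡ 0 at y ∈ ∅; common: ∅.
  x = 5: f ≡ 0 at y ∈ {5}; g ≡ 0 at y ∈ ∅; common: ∅.
  x = 6: f ≡ 0 at y ∈ {4}; g ≡ 0 at y ∈ ∅; common: ∅.
  x = 7: f ≡ 0 at y ∈ {3}; g ≡ 0 at y ∈ {5, 8}; common: ∅.
  x = 8: f ≡ 0 at y ∈ {2}; g ≡ 0 at y ∈ {0, 10}; common: ∅.
  x = 9: f ≡ 0 at y ∈ {1}; g ≡ 0 at y ∈ {0, 7}; common: ∅.
  x = 10: f ≡ 0 at y ∈ {0}; g ≡ 0 at y ∈ ∅; common: ∅.
Collecting: common zeros = ∅, so the count is 0.
Comparison with the Bézout bound: 0 ≤ 2 = deg(f)·deg(g), as expected for curves with no common component (the affine F_11-count falls short of the bound because intersections may lie at infinity, over extension fields, or carry multiplicity).


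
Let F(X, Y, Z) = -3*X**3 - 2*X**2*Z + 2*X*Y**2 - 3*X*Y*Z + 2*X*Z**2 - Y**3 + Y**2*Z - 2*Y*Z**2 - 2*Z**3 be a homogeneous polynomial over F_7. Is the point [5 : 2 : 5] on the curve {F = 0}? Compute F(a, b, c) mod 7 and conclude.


F(5,2,5) ≡ 3 (mod 7); P is NOT on the curve.

Evaluate F(5, 2, 5) term-by-term (mod 7).
  -3*X**3 ↦ -3·125·1·1 = -375
  -2*X**2*Z ↦ -2·25·1·5 = -250
  2*X*Y**2 ↦ 2·5·4·1 = 40
  -3*X*Y*Z ↦ -3·5·2·5 = -150
  2*X*Z**2 ↦ 2·5·1·25 = 250
  -Y**3 ↦ -1·1·8·1 = -8
  Y**2*Z ↦ 1·1·4·5 = 20
  -2*Y*Z**2 ↦ -2·1·2·25 = -100
  -2*Z**3 ↦ -2·1·1·125 = -250
Sum: F(5, 2, 5) = (-375) + (-250) + (40) + (-150) + (250) + (-8) + (20) + (-100) + (-250) = -823.
Reducing mod 7: -823 ≡ 3 (mod 7).
Since F(a, b, c) ≡ 3 ≠ 0 (mod 7), P does NOT lie on the curve.


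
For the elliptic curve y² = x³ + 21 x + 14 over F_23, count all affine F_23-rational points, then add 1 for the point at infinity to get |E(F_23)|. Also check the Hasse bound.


Affine points = {(1, 6), (1, 17), (2, 8), (2, 15), (3, 9), (3, 14), (4, 1), (4, 22), (8, 2), (8, 21), (9, 9), (9, 14), (11, 9), (11, 14), (12, 4), (12, 19), (13, 0), (14, 4), (14, 19), (15, 1), (15, 22), (19, 2), (19, 21), (20, 4), (20, 19)}; affine count = 25; |E(F_23)| = 26.

Discriminant check: Δ ∝ 4a³ + 27b² = 4·21³ + 27·14² = 4·9261 + 27·196 ≡ 16 (mod 23). Nonzero ⇒ E is nonsingular.
For each x ∈ F_23, compute rhs = x³ + 21·x + 14 mod 23, then count y ∈ F_23 with y² ≡ rhs.
  x = 0: rhs = 14, matching y values: none (0 points).
  x = 1: rhs = 13, matching y values: 6, 17 (2 points).
  x = 2: rhs = 18, matching y values: 8, 15 (2 points).
  x = 3: rhs = 12, matching y values: 9, 14 (2 points).
  x = 4: rhs = 1, matching y values: 1, 22 (2 points).
  x = 5: rhs = 14, matching y values: none (0 points).
  x = 6: rhs = 11, matching y values: none (0 points).
  x = 7: rhs = 21, matching y values: none (0 points).
  x = 8: rhs = 4, matching y values: 2, 21 (2 points).
  x = 9: rhs = 12, matching y values: 9, 14 (2 points).
  x = 10: rhs = 5, matching y values: none (0 points).
  x = 11: rhs = 12, matching y values: 9, 14 (2 points).
  x = 12: rhs = 16, matching y values: 4, 19 (2 points).
  x = 13: rhs = 0, matching y values: 0 (1 points).
  x = 14: rhs = 16, matching y values: 4, 19 (2 points).
  x = 15: rhs = 1, matching y values: 1, 22 (2 points).
  x = 16: rhs = 7, matching y values: none (0 points).
  x = 17: rhs = 17, matching y values: none (0 points).
  x = 18: rhs = 14, matching y values: none (0 points).
  x = 19: rhs = 4, matching y values: 2, 21 (2 points).
  x = 20: rhs = 16, matching y values: 4, 19 (2 points).
  x = 21: rhs = 10, matching y values: none (0 points).
  x = 22: rhs = 15, matching y values: none (0 points).
Total affine count: 25.
Full point count |E(F_23)| = 25 + 1 = 26.
Hasse bound: |26 − (23+1)| = |2| = 2 ≤ 2√23 ≈ 9.5917 ✓.


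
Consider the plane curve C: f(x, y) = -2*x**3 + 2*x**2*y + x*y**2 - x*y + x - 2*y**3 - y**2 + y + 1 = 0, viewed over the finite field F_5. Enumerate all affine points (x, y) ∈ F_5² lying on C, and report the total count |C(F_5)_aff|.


Affine F_5-points: {(1, 0), (1, 1), (1, 4), (3, 0)}; count = 4.

For each of the 25 pairs (x, y) ∈ F_5², evaluate f(x, y) mod 5. Record the zeros.
  x = 0: [0↦1, 1↦4, 2↦3, 3↦1, 4↦1]  zeros at y ∈ ∅
  x = 1: [0↦0, 1↦0, 2↦3, 3↦2, 4↦0]  zeros at y ∈ {0, 1, 4}
  x = 2: [0↦2, 1↦3, 2↦4, 3↦3, 4↦3]  zeros at y ∈ ∅
  x = 3: [0↦0, 1↦1, 2↦4, 3↦2, 4↦3]  zeros at y ∈ {0}
  x = 4: [0↦2, 1↦2, 2↦1, 3↦2, 4↦3]  zeros at y ∈ ∅
Collecting zeros: affine points = {(1, 0), (1, 1), (1, 4), (3, 0)}.
Total count |C(F_5)_aff| = 4.


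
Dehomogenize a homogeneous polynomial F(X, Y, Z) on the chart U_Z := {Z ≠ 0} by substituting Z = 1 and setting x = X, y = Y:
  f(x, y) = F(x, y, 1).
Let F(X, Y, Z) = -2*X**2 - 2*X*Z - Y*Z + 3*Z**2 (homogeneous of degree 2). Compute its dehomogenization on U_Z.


f(x, y) = -2*x**2 - 2*x - y + 3

On U_Z we set Z = 1. Each monomial c·X^i·Y^j·Z^k in F becomes c·x^i·y^j·1^k = c·x^i·y^j.
Substituting Z = 1: F(X, Y, 1) = -2*x**2 - 2*x - y + 3.
Note: deg(f) ≤ deg(F) = 2; strict inequality happens when F is divisible by Z (lost terms).


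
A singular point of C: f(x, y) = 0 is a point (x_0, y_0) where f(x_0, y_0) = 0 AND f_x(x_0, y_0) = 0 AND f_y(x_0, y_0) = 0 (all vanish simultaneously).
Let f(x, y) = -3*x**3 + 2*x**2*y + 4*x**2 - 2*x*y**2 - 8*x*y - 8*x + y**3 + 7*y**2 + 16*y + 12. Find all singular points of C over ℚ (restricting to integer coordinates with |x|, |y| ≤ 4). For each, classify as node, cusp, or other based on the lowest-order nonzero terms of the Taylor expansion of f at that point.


Singular points: {(0, -2)}; classification: cusp.

Compute partial derivatives:
  f_x = -9*x**2 + 4*x*y + 8*x - 2*y**2 - 8*y - 8.
  f_y = 2*x**2 - 4*x*y - 8*x + 3*y**2 + 14*y + 16.
Scan x_0 ∈ {−4, ..., 4}. For each x_0, f_y(x_0, y) is a polynomial in y; find its integer roots y ∈ {−4, ..., 4}, then test f_x and f at those candidates.
  x = -4: f_y(-4, y) = 3*y**2 + 30*y + 80; no integer root y with |y| ≤ 4.
  x = -3: f_y(-3, y) = 3*y**2 + 26*y + 58; no integer root y with |y| ≤ 4.
  x = -2: f_y(-2, y) = 3*y**2 + 22*y + 40; vanishes at y ∈ {-4}. (-2, -4): f_x = -28 ≠ 0.
  x = -1: f_y(-1, y) = 3*y**2 + 18*y + 26; no integer root y with |y| ≤ 4.
  x = 0: f_y(0, y) = 3*y**2 + 14*y + 16; vanishes at y ∈ {-2}. (0, -2): f_x = 0, f = 0 — SINGULAR.
  x = 1: f_y(1, y) = 3*y**2 + 10*y + 10; no integer root y with |y| ≤ 4.
  x = 2: f_y(2, y) = 3*y**2 + 6*y + 8; no integer root y with |y| ≤ 4.
  x = 3: f_y(3, y) = 3*y**2 + 2*y + 10; no integer root y with |y| ≤ 4.
  x = 4: f_y(4, y) = 3*y**2 - 2*y + 16; no integer root y with |y| ≤ 4.
Only singular point on the grid: (0, -2).
Classify: substitute x = 0 + u, y = -2 + v and expand: f = -3*u**3 + 2*u**2*v - 2*u*v**2 + v**3 + v**2.
No constant or linear terms (consistent with a singular point). Quadratic part: v**2. Cubic part: -3*u**3 + 2*u**2*v - 2*u*v**2 + v**3.
The quadratic part v**2 is a perfect square, so there is a single (double) tangent line v = 0, i.e. y = -2. Restricting the cubic part to that line (v = 0) leaves -3*u**3 ≠ 0, so f is not divisible by v and the branch is v² ≈ 3*u**3 to lowest order — this is a cusp.
Classification: cusp.


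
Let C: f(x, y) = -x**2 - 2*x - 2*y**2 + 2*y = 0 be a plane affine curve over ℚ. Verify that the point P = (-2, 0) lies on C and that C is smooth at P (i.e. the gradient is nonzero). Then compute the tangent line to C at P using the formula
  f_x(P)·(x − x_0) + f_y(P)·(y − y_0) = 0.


Tangent line at P: 2*x + 2*y + 4 = 0.

Step 1: f(-2, 0) = 0, so P lies on C.
Step 2: partial derivatives
  f_x(x, y) = -2*x - 2, f_y(x, y) = 2 - 4*y.
  f_x(P) = 2, f_y(P) = 2 (gradient nonzero, so P is smooth).
Step 3: tangent line at P: 2·(x − -2) + 2·(y − 0) = 0.
Expanding: 2*x + 2*y + 4 = 0.


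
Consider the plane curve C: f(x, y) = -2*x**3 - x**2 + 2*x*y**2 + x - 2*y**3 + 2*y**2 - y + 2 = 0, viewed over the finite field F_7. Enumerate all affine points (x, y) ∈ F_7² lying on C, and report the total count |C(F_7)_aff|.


Affine F_7-points: {(0, 4), (0, 5), (0, 6), (1, 0), (1, 3), (1, 6), (2, 6), (4, 3), (5, 1), (5, 2), (5, 3)}; count = 11.

For each of the 49 pairs (x, y) ∈ F_7², evaluate f(x, y) mod 7. Record the zeros.
  x = 0: [0↦2, 1↦1, 2↦6, 3↦5, 4↦0, 5↦0, 6↦0]  zeros at y ∈ {4, 5, 6}
  x = 1: [0↦0, 1↦1, 2↦5, 3↦0, 4↦2, 5↦6, 6↦0]  zeros at y ∈ {0, 3, 6}
  x = 2: [0↦5, 1↦1, 2↦4, 3↦2, 4↦4, 5↦5, 6↦0]  zeros at y ∈ {6}
  x = 3: [0↦5, 1↦3, 2↦5, 3↦6, 4↦1, 5↦6, 6↦2]  zeros at y ∈ ∅
  x = 4: [0↦2, 1↦2, 2↦3, 3↦0, 4↦2, 5↦4, 6↦1]  zeros at y ∈ {3}
  x = 5: [0↦5, 1↦0, 2↦0, 3↦0, 4↦2, 5↦1, 6↦6]  zeros at y ∈ {1, 2, 3}
  x = 6: [0↦2, 1↦6, 2↦5, 3↦1, 4↦3, 5↦6, 6↦5]  zeros at y ∈ ∅
Collecting zeros: affine points = {(0, 4), (0, 5), (0, 6), (1, 0), (1, 3), (1, 6), (2, 6), (4, 3), (5, 1), (5, 2), (5, 3)}.
Total count |C(F_7)_aff| = 11.


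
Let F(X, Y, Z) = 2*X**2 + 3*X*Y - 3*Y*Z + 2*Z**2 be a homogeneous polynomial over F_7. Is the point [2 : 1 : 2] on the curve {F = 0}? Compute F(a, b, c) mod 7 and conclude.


F(2,1,2) ≡ 2 (mod 7); P is NOT on the curve.

Evaluate F(2, 1, 2) term-by-term (mod 7).
  2*X**2 ↦ 2·4·1·1 = 8
  3*X*Y ↦ 3·2·1·1 = 6
  -3*Y*Z ↦ -3·1·1·2 = -6
  2*Z**2 ↦ 2·1·1·4 = 8
Sum: F(2, 1, 2) = (8) + (6) + (-6) + (8) = 16.
Reducing mod 7: 16 ≡ 2 (mod 7).
Since F(a, b, c) ≡ 2 ≠ 0 (mod 7), P does NOT lie on the curve.


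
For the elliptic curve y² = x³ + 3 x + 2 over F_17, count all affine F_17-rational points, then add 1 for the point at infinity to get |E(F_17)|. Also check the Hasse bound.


Affine points = {(0, 6), (0, 11), (2, 4), (2, 13), (3, 2), (3, 15), (6, 7), (6, 10), (7, 3), (7, 14), (12, 7), (12, 10), (14, 0), (16, 7), (16, 10)}; affine count = 15; |E(F_17)| = 16.

Discriminant check: Δ ∝ 4a³ + 27b² = 4·3³ + 27·2² = 4·27 + 27·4 ≡ 12 (mod 17). Nonzero ⇒ E is nonsingular.
For each x ∈ F_17, compute rhs = x³ + 3·x + 2 mod 17, then count y ∈ F_17 with y² ≡ rhs.
  x = 0: rhs = 2, matching y values: 6, 11 (2 points).
  x = 1: rhs = 6, matching y values: none (0 points).
  x = 2: rhs = 16, matching y values: 4, 13 (2 points).
  x = 3: rhs = 4, matching y values: 2, 15 (2 points).
  x = 4: rhs = 10, matching y values: none (0 points).
  x = 5: rhs = 6, matching y values: none (0 points).
  x = 6: rhs = 15, matching y values: 7, 10 (2 points).
  x = 7: rhs = 9, matching y values: 3, 14 (2 points).
  x = 8: rhs = 11, matching y values: none (0 points).
  x = 9: rhs = 10, matching y values: none (0 points).
  x = 10: rhs = 12, matching y values: none (0 points).
  x = 11: rhs = 6, matching y values: none (0 points).
  x = 12: rhs = 15, matching y values: 7, 10 (2 points).
  x = 13: rhs = 11, matching y values: none (0 points).
  x = 14: rhs = 0, matching y values: 0 (1 points).
  x = 15: rhs = 5, matching y values: none (0 points).
  x = 16: rhs = 15, matching y values: 7, 10 (2 points).
Total affine count: 15.
Full point count |E(F_17)| = 15 + 1 = 16.
Hasse bound: |16 − (17+1)| = |-2| = 2 ≤ 2√17 ≈ 8.2462 ✓.


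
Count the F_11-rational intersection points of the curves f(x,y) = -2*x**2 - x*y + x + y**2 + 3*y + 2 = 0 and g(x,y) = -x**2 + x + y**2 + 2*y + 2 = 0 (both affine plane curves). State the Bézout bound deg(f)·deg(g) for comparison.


Common zeros: ∅; count = 0; Bézout bound = 4.

deg(f) = 2, deg(g) = 2, so Bézout bound = 4.
Scan x ∈ F_11. For each x, list the y ∈ F_11 with f(x, y) ≡ 0 and those with g(x, y) ≡ 0 (mod 11); the common zeros in that column are the intersection.
  x = 0: f ≡ 0 at y ∈ {9, 10}; g ≡ 0 at y ∈ ∅; common: ∅.
  x = 1: f ≡ 0 at y ∈ {10}; g ≡ 0 at y ∈ ∅; common: ∅.
  x = 2: f ≡ 0 at y ∈ ∅; g ≡ 0 at y ∈ {0, 9}; common: ∅.
  x = 3: f ≡ 0 at y ∈ ∅; g ≡ 0 at y ∈ {3, 6}; common: ∅.
  x = 4: f ≡ 0 at y ∈ ∅; g ≡ 0 at y ∈ {10}; common: ∅.
  x = 5: f ≡ 0 at y ∈ {1}; g ≡ 0 at y ∈ ∅; common: ∅.
  x = 6: f ≡ 0 at y ∈ {1, 2}; g ≡ 0 at y ∈ ∅; common: ∅.
  x = 7: f ≡ 0 at y ∈ {6, 9}; g ≡ 0 at y ∈ ∅; common: ∅.
  x = 8: f ≡ 0 at y ∈ ∅; g ≡ 0 at y ∈ {10}; common: ∅.
  x = 9: f ≡ 0 at y ∈ ∅; g ≡ 0 at y ∈ {3, 6}; common: ∅.
  x = 10: f ≡ 0 at y ∈ {2, 5}; g ≡ 0 at y ∈ {0, 9}; common: ∅.
Collecting: common zeros = ∅, so the count is 0.
Comparison with the Bézout bound: 0 ≤ 4 = deg(f)·deg(g), as expected for curves with no common component (the affine F_11-count falls short of the bound because intersections may lie at infinity, over extension fields, or carry multiplicity).


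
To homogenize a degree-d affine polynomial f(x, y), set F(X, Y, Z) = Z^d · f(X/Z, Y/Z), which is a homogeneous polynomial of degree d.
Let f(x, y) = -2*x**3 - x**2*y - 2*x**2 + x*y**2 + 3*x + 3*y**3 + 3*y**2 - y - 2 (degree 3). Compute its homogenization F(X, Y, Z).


F(X, Y, Z) = -2*X**3 - X**2*Y - 2*X**2*Z + X*Y**2 + 3*X*Z**2 + 3*Y**3 + 3*Y**2*Z - Y*Z**2 - 2*Z**3

deg(f) = 3.
Substitute x = X/Z, y = Y/Z into f, then multiply by Z^3.
  monomial -2·x^3·y^0 ↦ -2·X^3·Y^0·Z^0.
  monomial -1·x^2·y^1 ↦ -1·X^2·Y^1·Z^0.
  monomial -2·x^2·y^0 ↦ -2·X^2·Y^0·Z^1.
  monomial 1·x^1·y^2 ↦ 1·X^1·Y^2·Z^0.
  monomial 3·x^1·y^0 ↦ 3·X^1·Y^0·Z^2.
  monomial 3·x^0·y^3 ↦ 3·X^0·Y^3·Z^0.
  monomial 3·x^0·y^2 ↦ 3·X^0·Y^2·Z^1.
  monomial -1·x^0·y^1 ↦ -1·X^0·Y^1·Z^2.
  monomial -2·x^0·y^0 ↦ -2·X^0·Y^0·Z^3.
Collecting: F(X, Y, Z) = -2*X**3 - X**2*Y - 2*X**2*Z + X*Y**2 + 3*X*Z**2 + 3*Y**3 + 3*Y**2*Z - Y*Z**2 - 2*Z**3.


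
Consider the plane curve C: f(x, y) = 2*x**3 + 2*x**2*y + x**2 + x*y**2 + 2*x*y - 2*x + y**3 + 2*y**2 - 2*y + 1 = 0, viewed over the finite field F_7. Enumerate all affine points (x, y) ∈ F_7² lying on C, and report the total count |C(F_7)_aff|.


Affine F_7-points: {(3, 3), (4, 1), (4, 2), (4, 5), (5, 0)}; count = 5.

For each of the 49 pairs (x, y) ∈ F_7², evaluate f(x, y) mod 7. Record the zeros.
  x = 0: [0↦1, 1↦2, 2↦6, 3↦5, 4↦5, 5↦5, 6↦4]  zeros at y ∈ ∅
  x = 1: [0↦2, 1↦1, 2↦5, 3↦6, 4↦3, 5↦2, 6↦2]  zeros at y ∈ ∅
  x = 2: [0↦3, 1↦4, 2↦5, 3↦5, 4↦3, 5↦5, 6↦3]  zeros at y ∈ ∅
  x = 3: [0↦2, 1↦2, 2↦4, 3↦0, 4↦3, 5↦5, 6↦5]  zeros at y ∈ {3}
  x = 4: [0↦4, 1↦0, 2↦0, 3↦3, 4↦1, 5↦0, 6↦6]  zeros at y ∈ {1, 2, 5}
  x = 5: [0↦0, 1↦3, 2↦5, 3↦5, 4↦2, 5↦2, 6↦4]  zeros at y ∈ {0}
  x = 6: [0↦2, 1↦2, 2↦3, 3↦4, 4↦4, 5↦2, 6↦4]  zeros at y ∈ ∅
Collecting zeros: affine points = {(3, 3), (4, 1), (4, 2), (4, 5), (5, 0)}.
Total count |C(F_7)_aff| = 5.


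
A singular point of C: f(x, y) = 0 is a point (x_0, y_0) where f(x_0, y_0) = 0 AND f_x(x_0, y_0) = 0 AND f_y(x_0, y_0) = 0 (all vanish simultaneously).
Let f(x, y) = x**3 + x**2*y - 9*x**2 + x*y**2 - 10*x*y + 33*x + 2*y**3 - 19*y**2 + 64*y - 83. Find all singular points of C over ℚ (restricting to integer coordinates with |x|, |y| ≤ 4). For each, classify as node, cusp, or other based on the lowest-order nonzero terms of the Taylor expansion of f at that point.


Singular points: {(2, 3)}; classification: cusp.

Compute partial derivatives:
  f_x = 3*x**2 + 2*x*y - 18*x + y**2 - 10*y + 33.
  f_y = x**2 + 2*x*y - 10*x + 6*y**2 - 38*y + 64.
Scan x_0 ∈ {−4, ..., 4}. For each x_0, f_y(x_0, y) is a polynomial in y; find its integer roots y ∈ {−4, ..., 4}, then test f_x and f at those candidates.
  x = -4: f_y(-4, y) = 6*y**2 - 46*y + 120; no integer root y with |y| ≤ 4.
  x = -3: f_y(-3, y) = 6*y**2 - 44*y + 103; no integer root y with |y| ≤ 4.
  x = -2: f_y(-2, y) = 6*y**2 - 42*y + 88; no integer root y with |y| ≤ 4.
  x = -1: f_y(-1, y) = 6*y**2 - 40*y + 75; no integer root y with |y| ≤ 4.
  x = 0: f_y(0, y) = 6*y**2 - 38*y + 64; no integer root y with |y| ≤ 4.
  x = 1: f_y(1, y) = 6*y**2 - 36*y + 55; no integer root y with |y| ≤ 4.
  x = 2: f_y(2, y) = 6*y**2 - 34*y + 48; vanishes at y ∈ {3}. (2, 3): f_x = 0, f = 0 — SINGULAR.
  x = 3: f_y(3, y) = 6*y**2 - 32*y + 43; no integer root y with |y| ≤ 4.
  x = 4: f_y(4, y) = 6*y**2 - 30*y + 40; no integer root y with |y| ≤ 4.
Only singular point on the grid: (2, 3).
Classify: substitute x = 2 + u, y = 3 + v and expand: f = u**3 + u**2*v + u*v**2 + 2*v**3 + v**2.
No constant or linear terms (consistent with a singular point). Quadratic part: v**2. Cubic part: u**3 + u**2*v + u*v**2 + 2*v**3.
The quadratic part v**2 is a perfect square, so there is a single (double) tangent line v = 0, i.e. y = 3. Restricting the cubic part to that line (v = 0) leaves u**3 ≠ 0, so f is not divisible by v and the branch is v² ≈ -u**3 to lowest order — this is a cusp.
Classification: cusp.


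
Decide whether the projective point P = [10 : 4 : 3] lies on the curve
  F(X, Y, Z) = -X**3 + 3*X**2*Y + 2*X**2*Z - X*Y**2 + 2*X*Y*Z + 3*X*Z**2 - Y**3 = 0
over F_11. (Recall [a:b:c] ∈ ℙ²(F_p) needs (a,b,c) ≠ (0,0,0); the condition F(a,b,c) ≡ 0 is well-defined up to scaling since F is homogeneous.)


F(10,4,3) ≡ 8 (mod 11); P is NOT on the curve.

Evaluate F(10, 4, 3) term-by-term (mod 11).
  -X**3 ↦ -1·1000·1·1 = -1000
  3*X**2*Y ↦ 3·100·4·1 = 1200
  2*X**2*Z ↦ 2·100·1·3 = 600
  -X*Y**2 ↦ -1·10·16·1 = -160
  2*X*Y*Z ↦ 2·10·4·3 = 240
  3*X*Z**2 ↦ 3·10·1·9 = 270
  -Y**3 ↦ -1·1·64·1 = -64
Sum: F(10, 4, 3) = (-1000) + (1200) + (600) + (-160) + (240) + (270) + (-64) = 1086.
Reducing mod 11: 1086 ≡ 8 (mod 11).
Since F(a, b, c) ≡ 8 ≠ 0 (mod 11), P does NOT lie on the curve.


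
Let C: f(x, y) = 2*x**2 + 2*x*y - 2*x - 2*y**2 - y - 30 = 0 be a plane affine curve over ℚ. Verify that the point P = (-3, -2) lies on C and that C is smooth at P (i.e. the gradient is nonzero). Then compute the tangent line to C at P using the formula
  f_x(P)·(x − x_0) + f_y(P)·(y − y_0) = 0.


Tangent line at P: -18*x + y - 52 = 0.

Step 1: f(-3, -2) = 0, so P lies on C.
Step 2: partial derivatives
  f_x(x, y) = 4*x + 2*y - 2, f_y(x, y) = 2*x - 4*y - 1.
  f_x(P) = -18, f_y(P) = 1 (gradient nonzero, so P is smooth).
Step 3: tangent line at P: -18·(x − -3) + 1·(y − -2) = 0.
Expanding: -18*x + y - 52 = 0.


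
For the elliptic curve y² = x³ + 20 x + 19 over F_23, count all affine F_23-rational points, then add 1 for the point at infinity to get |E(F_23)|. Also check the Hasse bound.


Affine points = {(4, 5), (4, 18), (8, 1), (8, 22), (9, 10), (9, 13), (10, 0), (11, 11), (11, 12), (12, 3), (12, 20), (18, 1), (18, 22), (19, 6), (19, 17), (20, 1), (20, 22)}; affine count = 17; |E(F_23)| = 18.

Discriminant check: Δ ∝ 4a³ + 27b² = 4·20³ + 27·19² = 4·8000 + 27·361 ≡ 2 (mod 23). Nonzero ⇒ E is nonsingular.
For each x ∈ F_23, compute rhs = x³ + 20·x + 19 mod 23, then count y ∈ F_23 with y² ≡ rhs.
  x = 0: rhs = 19, matching y values: none (0 points).
  x = 1: rhs = 17, matching y values: none (0 points).
  x = 2: rhs = 21, matching y values: none (0 points).
  x = 3: rhs = 14, matching y values: none (0 points).
  x = 4: rhs = 2, matching y values: 5, 18 (2 points).
  x = 5: rhs = 14, matching y values: none (0 points).
  x = 6: rhs = 10, matching y values: none (0 points).
  x = 7: rhs = 19, matching y values: none (0 points).
  x = 8: rhs = 1, matching y values: 1, 22 (2 points).
  x = 9: rhs = 8, matching y values: 10, 13 (2 points).
  x = 10: rhs = 0, matching y values: 0 (1 points).
  x = 11: rhs = 6, matching y values: 11, 12 (2 points).
  x = 12: rhs = 9, matching y values: 3, 20 (2 points).
  x = 13: rhs = 15, matching y values: none (0 points).
  x = 14: rhs = 7, matching y values: none (0 points).
  x = 15: rhs = 14, matching y values: none (0 points).
  x = 16: rhs = 19, matching y values: none (0 points).
  x = 17: rhs = 5, matching y values: none (0 points).
  x = 18: rhs = 1, matching y values: 1, 22 (2 points).
  x = 19: rhs = 13, matching y values: 6, 17 (2 points).
  x = 20: rhs = 1, matching y values: 1, 22 (2 points).
  x = 21: rhs = 17, matching y values: none (0 points).
  x = 22: rhs = 21, matching y values: none (0 points).
Total affine count: 17.
Full point count |E(F_23)| = 17 + 1 = 18.
Hasse bound: |18 − (23+1)| = |-6| = 6 ≤ 2√23 ≈ 9.5917 ✓.


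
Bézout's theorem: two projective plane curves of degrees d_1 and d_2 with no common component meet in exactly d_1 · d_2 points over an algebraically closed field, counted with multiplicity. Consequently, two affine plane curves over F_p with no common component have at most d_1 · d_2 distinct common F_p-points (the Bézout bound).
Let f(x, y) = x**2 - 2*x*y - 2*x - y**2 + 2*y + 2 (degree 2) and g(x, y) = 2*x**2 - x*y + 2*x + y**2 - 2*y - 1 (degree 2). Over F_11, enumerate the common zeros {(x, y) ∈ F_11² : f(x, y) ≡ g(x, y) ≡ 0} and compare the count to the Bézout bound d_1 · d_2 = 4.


Common zeros: {(2, 4)}; count = 1; Bézout bound = 4.

deg(f) = 2, deg(g) = 2, so Bézout bound = 4.
Scan x ∈ F_11. For each x, list the y ∈ F_11 with f(x, y) ≡ 0 and those with g(x, y) ≡ 0 (mod 11); the common zeros in that column are the intersection.
  x = 0: f ≡ 0 at y ∈ {6, 7}; g ≡ 0 at y ∈ ∅; common: ∅.
  x = 1: f ≡ 0 at y ∈ {1, 10}; g ≡ 0 at y ∈ ∅; common: ∅.
  x = 2: f ≡ 0 at y ∈ {4, 5}; g ≡ 0 at y ∈ {0, 4}; common: {4}.
  x = 3: f ≡ 0 at y ∈ {1, 6}; g ≡ 0 at y ∈ ∅; common: ∅.
  x = 4: f ≡ 0 at y ∈ ∅; g ≡ 0 at y ∈ {8, 9}; common: ∅.
  x = 5: f ≡ 0 at y ∈ {7}; g ≡ 0 at y ∈ {9}; common: ∅.
  x = 6: f ≡ 0 at y ∈ ∅; g ≡ 0 at y ∈ ∅; common: ∅.
  x = 7: f ≡ 0 at y ∈ ∅; g ≡ 0 at y ∈ {10}; common: ∅.
  x = 8: f ≡ 0 at y ∈ {4}; g ≡ 0 at y ∈ {0, 10}; common: ∅.
  x = 9: f ≡ 0 at y ∈ ∅; g ≡ 0 at y ∈ ∅; common: ∅.
  x = 10: f ≡ 0 at y ∈ {5, 10}; g ≡ 0 at y ∈ {4, 8}; common: ∅.
Collecting: common zeros = {(2, 4)}, so the count is 1.
Comparison with the Bézout bound: 1 ≤ 4 = deg(f)·deg(g), as expected for curves with no common component (the affine F_11-count falls short of the bound because intersections may lie at infinity, over extension fields, or carry multiplicity).


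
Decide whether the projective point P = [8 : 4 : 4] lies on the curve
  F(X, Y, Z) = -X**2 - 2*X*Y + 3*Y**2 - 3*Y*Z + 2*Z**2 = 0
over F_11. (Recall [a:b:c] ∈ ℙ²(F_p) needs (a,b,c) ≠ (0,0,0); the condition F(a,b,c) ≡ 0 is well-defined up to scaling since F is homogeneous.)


F(8,4,4) ≡ 3 (mod 11); P is NOT on the curve.

Evaluate F(8, 4, 4) term-by-term (mod 11).
  -X**2 ↦ -1·64·1·1 = -64
  -2*X*Y ↦ -2·8·4·1 = -64
  3*Y**2 ↦ 3·1·16·1 = 48
  -3*Y*Z ↦ -3·1·4·4 = -48
  2*Z**2 ↦ 2·1·1·16 = 32
Sum: F(8, 4, 4) = (-64) + (-64) + (48) + (-48) + (32) = -96.
Reducing mod 11: -96 ≡ 3 (mod 11).
Since F(a, b, c) ≡ 3 ≠ 0 (mod 11), P does NOT lie on the curve.


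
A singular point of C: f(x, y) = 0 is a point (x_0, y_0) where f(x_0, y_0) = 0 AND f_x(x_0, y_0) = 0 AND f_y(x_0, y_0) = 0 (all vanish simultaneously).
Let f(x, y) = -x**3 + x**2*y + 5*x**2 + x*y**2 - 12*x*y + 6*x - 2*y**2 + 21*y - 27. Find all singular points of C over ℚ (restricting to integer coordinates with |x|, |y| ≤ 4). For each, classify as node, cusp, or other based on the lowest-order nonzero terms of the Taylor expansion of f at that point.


Singular points: {(3, 3)}; classification: node.

Compute partial derivatives:
  f_x = -3*x**2 + 2*x*y + 10*x + y**2 - 12*y + 6.
  f_y = x**2 + 2*x*y - 12*x - 4*y + 21.
Scan x_0 ∈ {−4, ..., 4}. For each x_0, f_y(x_0, y) is a polynomial in y; find its integer roots y ∈ {−4, ..., 4}, then test f_x and f at those candidates.
  x = -4: f_y(-4, y) = 85 - 12*y; no integer root y with |y| ≤ 4.
  x = -3: f_y(-3, y) = 66 - 10*y; no integer root y with |y| ≤ 4.
  x = -2: f_y(-2, y) = 49 - 8*y; no integer root y with |y| ≤ 4.
  x = -1: f_y(-1, y) = 34 - 6*y; no integer root y with |y| ≤ 4.
  x = 0: f_y(0, y) = 21 - 4*y; no integer root y with |y| ≤ 4.
  x = 1: f_y(1, y) = 10 - 2*y; no integer root y with |y| ≤ 4.
  x = 2: f_y(2, y) = 1; no integer root y with |y| ≤ 4.
  x = 3: f_y(3, y) = 2*y - 6; vanishes at y ∈ {3}. (3, 3): f_x = 0, f = 0 — SINGULAR.
  x = 4: f_y(4, y) = 4*y - 11; no integer root y with |y| ≤ 4.
Only singular point on the grid: (3, 3).
Classify: substitute x = 3 + u, y = 3 + v and expand: f = -u**3 + u**2*v - u**2 + u*v**2 + v**2.
No constant or linear terms (consistent with a singular point). Quadratic part: -u**2 + v**2. Cubic part: -u**3 + u**2*v + u*v**2.
The quadratic part v**2 - u**2 = (v − u)(v + u) splits into two distinct linear factors, so there are two distinct tangent lines y − 3 = ±(x − 3) — this is a node (ordinary double point).
Classification: node.


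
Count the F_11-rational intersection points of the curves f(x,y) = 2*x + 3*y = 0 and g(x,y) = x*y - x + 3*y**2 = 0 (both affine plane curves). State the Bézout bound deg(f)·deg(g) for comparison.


Common zeros: {(0, 0), (7, 10)}; count = 2; Bézout bound = 2.

deg(f) = 1, deg(g) = 2, so Bézout bound = 2.
Scan x ∈ F_11. For each x, list the y ∈ F_11 with f(x, y) ≡ 0 and those with g(x, y) ≡ 0 (mod 11); the common zeros in that column are the intersection.
  x = 0: f ≡ 0 at y ∈ {0}; g ≡ 0 at y ∈ {0}; common: {0}.
  x = 1: f ≡ 0 at y ∈ {3}; g ≡ 0 at y ∈ ∅; common: ∅.
  x = 2: f ≡ 0 at y ∈ {6}; g ≡ 0 at y ∈ ∅; common: ∅.
  x = 3: f ≡ 0 at y ∈ {9}; g ≡ 0 at y ∈ {3, 7}; common: ∅.
  x = 4: f ≡ 0 at y ∈ {1}; g ≡ 0 at y ∈ {8, 9}; common: ∅.
  x = 5: f ≡ 0 at y ∈ {4}; g ≡ 0 at y ∈ ∅; common: ∅.
  x = 6: f ≡ 0 at y ∈ {7}; g ≡ 0 at y ∈ {4, 5}; common: ∅.
  x = 7: f ≡ 0 at y ∈ {10}; g ≡ 0 at y ∈ {6, 10}; common: {10}.
  x = 8: f ≡ 0 at y ∈ {2}; g ≡ 0 at y ∈ ∅; common: ∅.
  x = 9: f ≡ 0 at y ∈ {5}; g ≡ 0 at y ∈ ∅; common: ∅.
  x = 10: f ≡ 0 at y ∈ {8}; g ≡ 0 at y ∈ {2}; common: ∅.
Collecting: common zeros = {(0, 0), (7, 10)}, so the count is 2.
Comparison with the Bézout bound: 2 ≤ 2 = deg(f)·deg(g), as expected for curves with no common component (the bound is attained).


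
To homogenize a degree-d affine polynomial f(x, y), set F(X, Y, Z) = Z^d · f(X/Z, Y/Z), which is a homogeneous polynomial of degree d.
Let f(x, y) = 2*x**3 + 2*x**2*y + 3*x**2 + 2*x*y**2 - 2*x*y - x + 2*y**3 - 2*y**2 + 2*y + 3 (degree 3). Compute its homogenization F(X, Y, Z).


F(X, Y, Z) = 2*X**3 + 2*X**2*Y + 3*X**2*Z + 2*X*Y**2 - 2*X*Y*Z - X*Z**2 + 2*Y**3 - 2*Y**2*Z + 2*Y*Z**2 + 3*Z**3

deg(f) = 3.
Substitute x = X/Z, y = Y/Z into f, then multiply by Z^3.
  monomial 2·x^3·y^0 ↦ 2·X^3·Y^0·Z^0.
  monomial 2·x^2·y^1 ↦ 2·X^2·Y^1·Z^0.
  monomial 3·x^2·y^0 ↦ 3·X^2·Y^0·Z^1.
  monomial 2·x^1·y^2 ↦ 2·X^1·Y^2·Z^0.
  monomial -2·x^1·y^1 ↦ -2·X^1·Y^1·Z^1.
  monomial -1·x^1·y^0 ↦ -1·X^1·Y^0·Z^2.
  monomial 2·x^0·y^3 ↦ 2·X^0·Y^3·Z^0.
  monomial -2·x^0·y^2 ↦ -2·X^0·Y^2·Z^1.
  monomial 2·x^0·y^1 ↦ 2·X^0·Y^1·Z^2.
  monomial 3·x^0·y^0 ↦ 3·X^0·Y^0·Z^3.
Collecting: F(X, Y, Z) = 2*X**3 + 2*X**2*Y + 3*X**2*Z + 2*X*Y**2 - 2*X*Y*Z - X*Z**2 + 2*Y**3 - 2*Y**2*Z + 2*Y*Z**2 + 3*Z**3.


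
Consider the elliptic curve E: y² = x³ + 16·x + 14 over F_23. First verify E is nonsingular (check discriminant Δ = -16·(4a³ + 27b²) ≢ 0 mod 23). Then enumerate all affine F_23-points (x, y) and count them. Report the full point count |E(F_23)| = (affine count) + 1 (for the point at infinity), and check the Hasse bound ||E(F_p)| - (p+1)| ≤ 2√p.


Affine points = {(1, 10), (1, 13), (2, 10), (2, 13), (4, 2), (4, 21), (5, 9), (5, 14), (6, 2), (6, 21), (7, 3), (7, 20), (9, 6), (9, 17), (10, 1), (10, 22), (11, 7), (11, 16), (12, 5), (12, 18), (13, 2), (13, 21), (15, 8), (15, 15), (17, 1), (17, 22), (18, 4), (18, 19), (19, 1), (19, 22), (20, 10), (20, 13)}; affine count = 32; |E(F_23)| = 33.

Discriminant check: Δ ∝ 4a³ + 27b² = 4·16³ + 27·14² = 4·4096 + 27·196 ≡ 10 (mod 23). Nonzero ⇒ E is nonsingular.
For each x ∈ F_23, compute rhs = x³ + 16·x + 14 mod 23, then count y ∈ F_23 with y² ≡ rhs.
  x = 0: rhs = 14, matching y values: none (0 points).
  x = 1: rhs = 8, matching y values: 10, 13 (2 points).
  x = 2: rhs = 8, matching y values: 10, 13 (2 points).
  x = 3: rhs = 20, matching y values: none (0 points).
  x = 4: rhs = 4, matching y values: 2, 21 (2 points).
  x = 5: rhs = 12, matching y values: 9, 14 (2 points).
  x = 6: rhs = 4, matching y values: 2, 21 (2 points).
  x = 7: rhs = 9, matching y values: 3, 20 (2 points).
  x = 8: rhs = 10, matching y values: none (0 points).
  x = 9: rhs = 13, matching y values: 6, 17 (2 points).
  x = 10: rhs = 1, matching y values: 1, 22 (2 points).
  x = 11: rhs = 3, matching y values: 7, 16 (2 points).
  x = 12: rhs = 2, matching y values: 5, 18 (2 points).
  x = 13: rhs = 4, matching y values: 2, 21 (2 points).
  x = 14: rhs = 15, matching y values: none (0 points).
  x = 15: rhs = 18, matching y values: 8, 15 (2 points).
  x = 16: rhs = 19, matching y values: none (0 points).
  x = 17: rhs = 1, matching y values: 1, 22 (2 points).
  x = 18: rhs = 16, matching y values: 4, 19 (2 points).
  x = 19: rhs = 1, matching y values: 1, 22 (2 points).
  x = 20: rhs = 8, matching y values: 10, 13 (2 points).
  x = 21: rhs = 20, matching y values: none (0 points).
  x = 22: rhs = 20, matching y values: none (0 points).
Total affine count: 32.
Full point count |E(F_23)| = 32 + 1 = 33.
Hasse bound: |33 − (23+1)| = |9| = 9 ≤ 2√23 ≈ 9.5917 ✓.


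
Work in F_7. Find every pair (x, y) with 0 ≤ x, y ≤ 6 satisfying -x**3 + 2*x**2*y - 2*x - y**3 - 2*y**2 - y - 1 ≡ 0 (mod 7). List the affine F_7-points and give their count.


Affine F_7-points: {(0, 3), (2, 6), (3, 3), (4, 6), (6, 1), (6, 5), (6, 6)}; count = 7.

For each of the 49 pairs (x, y) ∈ F_7², evaluate f(x, y) mod 7. Record the zeros.
  x = 0: [0↦6, 1↦2, 2↦2, 3↦0, 4↦4, 5↦1, 6↦6]  zeros at y ∈ {3}
  x = 1: [0↦3, 1↦1, 2↦3, 3↦3, 4↦2, 5↦1, 6↦1]  zeros at y ∈ ∅
  x = 2: [0↦1, 1↦5, 2↦6, 3↦5, 4↦3, 5↦1, 6↦0]  zeros at y ∈ {6}
  x = 3: [0↦1, 1↦1, 2↦5, 3↦0, 4↦1, 5↦2, 6↦4]  zeros at y ∈ {3}
  x = 4: [0↦4, 1↦4, 2↦1, 3↦3, 4↦4, 5↦5, 6↦0]  zeros at y ∈ {6}
  x = 5: [0↦4, 1↦1, 2↦2, 3↦1, 4↦6, 5↦4, 6↦3]  zeros at y ∈ ∅
  x = 6: [0↦2, 1↦0, 2↦2, 3↦2, 4↦1, 5↦0, 6↦0]  zeros at y ∈ {1, 5, 6}
Collecting zeros: affine points = {(0, 3), (2, 6), (3, 3), (4, 6), (6, 1), (6, 5), (6, 6)}.
Total count |C(F_7)_aff| = 7.


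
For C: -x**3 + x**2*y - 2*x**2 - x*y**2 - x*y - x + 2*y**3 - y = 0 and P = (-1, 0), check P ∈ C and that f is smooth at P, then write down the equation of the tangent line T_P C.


Tangent line at P: y = 0.

Step 1: f(-1, 0) = 0, so P lies on C.
Step 2: partial derivatives
  f_x(x, y) = -3*x**2 + 2*x*y - 4*x - y**2 - y - 1, f_y(x, y) = x**2 - 2*x*y - x + 6*y**2 - 1.
  f_x(P) = 0, f_y(P) = 1 (gradient nonzero, so P is smooth).
Step 3: tangent line at P: 0·(x − -1) + 1·(y − 0) = 0.
Expanding: y = 0.


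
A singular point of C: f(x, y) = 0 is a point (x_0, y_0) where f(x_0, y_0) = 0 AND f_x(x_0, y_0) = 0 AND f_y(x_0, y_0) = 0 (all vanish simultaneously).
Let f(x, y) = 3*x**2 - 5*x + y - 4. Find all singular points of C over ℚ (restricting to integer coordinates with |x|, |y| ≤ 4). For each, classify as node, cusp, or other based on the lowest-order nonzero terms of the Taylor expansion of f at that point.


No singular points in the scanned grid; C is smooth there.

Compute partial derivatives:
  f_x = 6*x - 5.
  f_y = 1.
f_y = 1 is a nonzero constant, so f_y never vanishes: no point (x, y) can satisfy f = f_x = f_y = 0. In particular no (x, y) ∈ {−4, ..., 4}² is singular; the curve is smooth.


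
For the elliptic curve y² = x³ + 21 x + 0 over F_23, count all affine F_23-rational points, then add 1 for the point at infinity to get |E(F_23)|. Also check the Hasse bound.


Affine points = {(0, 0), (2, 2), (2, 21), (5, 0), (8, 6), (8, 17), (12, 5), (12, 18), (13, 3), (13, 20), (14, 5), (14, 18), (16, 4), (16, 19), (17, 7), (17, 16), (18, 0), (19, 6), (19, 17), (20, 5), (20, 18), (22, 1), (22, 22)}; affine count = 23; |E(F_23)| = 24.

Discriminant check: Δ ∝ 4a³ + 27b² = 4·21³ + 27·0² = 4·9261 + 27·0 ≡ 14 (mod 23). Nonzero ⇒ E is nonsingular.
For each x ∈ F_23, compute rhs = x³ + 21·x + 0 mod 23, then count y ∈ F_23 with y² ≡ rhs.
  x = 0: rhs = 0, matching y values: 0 (1 points).
  x = 1: rhs = 22, matching y values: none (0 points).
  x = 2: rhs = 4, matching y values: 2, 21 (2 points).
  x = 3: rhs = 21, matching y values: none (0 points).
  x = 4: rhs = 10, matching y values: none (0 points).
  x = 5: rhs = 0, matching y values: 0 (1 points).
  x = 6: rhs = 20, matching y values: none (0 points).
  x = 7: rhs = 7, matching y values: none (0 points).
  x = 8: rhs = 13, matching y values: 6, 17 (2 points).
  x = 9: rhs = 21, matching y values: none (0 points).
  x = 10: rhs = 14, matching y values: none (0 points).
  x = 11: rhs = 21, matching y values: none (0 points).
  x = 12: rhs = 2, matching y values: 5, 18 (2 points).
  x = 13: rhs = 9, matching y values: 3, 20 (2 points).
  x = 14: rhs = 2, matching y values: 5, 18 (2 points).
  x = 15: rhs = 10, matching y values: none (0 points).
  x = 16: rhs = 16, matching y values: 4, 19 (2 points).
  x = 17: rhs = 3, matching y values: 7, 16 (2 points).
  x = 18: rhs = 0, matching y values: 0 (1 points).
  x = 19: rhs = 13, matching y values: 6, 17 (2 points).
  x = 20: rhs = 2, matching y values: 5, 18 (2 points).
  x = 21: rhs = 19, matching y values: none (0 points).
  x = 22: rhs = 1, matching y values: 1, 22 (2 points).
Total affine count: 23.
Full point count |E(F_23)| = 23 + 1 = 24.
Hasse bound: |24 − (23+1)| = |0| = 0 ≤ 2√23 ≈ 9.5917 ✓.


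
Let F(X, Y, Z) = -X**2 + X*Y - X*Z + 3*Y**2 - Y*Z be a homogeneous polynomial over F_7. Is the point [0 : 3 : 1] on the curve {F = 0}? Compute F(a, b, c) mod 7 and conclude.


F(0,3,1) ≡ 3 (mod 7); P is NOT on the curve.

Evaluate F(0, 3, 1) term-by-term (mod 7).
  -X**2 ↦ -1·0·1·1 = 0
  X*Y ↦ 1·0·3·1 = 0
  -X*Z ↦ -1·0·1·1 = 0
  3*Y**2 ↦ 3·1·9·1 = 27
  -Y*Z ↦ -1·1·3·1 = -3
Sum: F(0, 3, 1) = (0) + (0) + (0) + (27) + (-3) = 24.
Reducing mod 7: 24 ≡ 3 (mod 7).
Since F(a, b, c) ≡ 3 ≠ 0 (mod 7), P does NOT lie on the curve.


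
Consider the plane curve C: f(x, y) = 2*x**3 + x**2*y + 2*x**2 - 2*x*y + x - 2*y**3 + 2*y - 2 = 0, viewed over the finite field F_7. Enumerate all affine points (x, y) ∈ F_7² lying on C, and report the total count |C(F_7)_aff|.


Affine F_7-points: {(0, 2), (3, 4), (3, 6), (4, 6), (6, 1), (6, 3)}; count = 6.

For each of the 49 pairs (x, y) ∈ F_7², evaluate f(x, y) mod 7. Record the zeros.
  x = 0: [0↦5, 1↦5, 2↦0, 3↦6, 4↦4, 5↦3, 6↦5]  zeros at y ∈ {2}
  x = 1: [0↦3, 1↦2, 2↦3, 3↦1, 4↦5, 5↦3, 6↦4]  zeros at y ∈ ∅
  x = 2: [0↦3, 1↦3, 2↦5, 3↦4, 4↦2, 5↦1, 6↦3]  zeros at y ∈ ∅
  x = 3: [0↦3, 1↦6, 2↦4, 3↦6, 4↦0, 5↦2, 6↦0]  zeros at y ∈ {4, 6}
  x = 4: [0↦1, 1↦2, 2↦5, 3↦5, 4↦4, 5↦4, 6↦0]  zeros at y ∈ {6}
  x = 5: [0↦2, 1↦3, 2↦6, 3↦6, 4↦5, 5↦5, 6↦1]  zeros at y ∈ ∅
  x = 6: [0↦4, 1↦0, 2↦5, 3↦0, 4↦1, 5↦3, 6↦1]  zeros at y ∈ {1, 3}
Collecting zeros: affine points = {(0, 2), (3, 4), (3, 6), (4, 6), (6, 1), (6, 3)}.
Total count |C(F_7)_aff| = 6.


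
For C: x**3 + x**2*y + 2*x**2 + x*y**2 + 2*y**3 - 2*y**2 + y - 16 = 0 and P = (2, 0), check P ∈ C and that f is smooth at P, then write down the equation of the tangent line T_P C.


Tangent line at P: 20*x + 5*y - 40 = 0.

Step 1: f(2, 0) = 0, so P lies on C.
Step 2: partial derivatives
  f_x(x, y) = 3*x**2 + 2*x*y + 4*x + y**2, f_y(x, y) = x**2 + 2*x*y + 6*y**2 - 4*y + 1.
  f_x(P) = 20, f_y(P) = 5 (gradient nonzero, so P is smooth).
Step 3: tangent line at P: 20·(x − 2) + 5·(y − 0) = 0.
Expanding: 20*x + 5*y - 40 = 0.


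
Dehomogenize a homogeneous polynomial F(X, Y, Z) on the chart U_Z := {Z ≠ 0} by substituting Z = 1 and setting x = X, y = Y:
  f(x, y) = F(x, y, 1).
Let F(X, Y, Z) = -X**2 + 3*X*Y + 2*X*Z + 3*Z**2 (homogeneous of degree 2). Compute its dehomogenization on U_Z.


f(x, y) = -x**2 + 3*x*y + 2*x + 3

On U_Z we set Z = 1. Each monomial c·X^i·Y^j·Z^k in F becomes c·x^i·y^j·1^k = c·x^i·y^j.
Substituting Z = 1: F(X, Y, 1) = -x**2 + 3*x*y + 2*x + 3.
Note: deg(f) ≤ deg(F) = 2; strict inequality happens when F is divisible by Z (lost terms).
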